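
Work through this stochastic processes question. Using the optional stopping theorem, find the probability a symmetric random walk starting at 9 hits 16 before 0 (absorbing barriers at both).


By optional stopping theorem: E(M at tau) = M(0) = 9
P(hit 16)*16 + P(hit 0)*0 = 9
P(hit 16) = (9 - 0)/(16 - 0) = 9/16 = 0.5625

0.5625


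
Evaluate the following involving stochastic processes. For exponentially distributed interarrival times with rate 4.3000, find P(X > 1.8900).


P(X > t) = exp(-lambda * t)
= exp(-4.3000 * 1.8900)
= exp(-8.1270) = 2.9545e-04

2.9545e-04


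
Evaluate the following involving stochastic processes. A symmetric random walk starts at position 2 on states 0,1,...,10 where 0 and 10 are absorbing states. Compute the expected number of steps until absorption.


For symmetric RW on 0,...,N with absorbing barriers, E(i) = i*(N-i)
E(2) = 2 * 8 = 16

16


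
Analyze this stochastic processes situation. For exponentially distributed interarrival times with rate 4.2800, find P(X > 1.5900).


P(X > t) = exp(-lambda * t)
= exp(-4.2800 * 1.5900)
= exp(-6.8052) = 0.0011

0.0011


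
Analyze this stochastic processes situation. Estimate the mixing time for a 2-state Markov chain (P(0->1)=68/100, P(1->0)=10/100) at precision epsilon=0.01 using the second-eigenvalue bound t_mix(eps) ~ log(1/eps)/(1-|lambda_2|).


lambda_2 = |1 - p01 - p10| = |1 - 0.6800 - 0.1000| = 0.2200
t_mix ~ log(1/eps)/(1 - |lambda_2|)
= log(100)/(1 - 0.2200) = 4.6052/0.7800
= 5.9041

5.9041


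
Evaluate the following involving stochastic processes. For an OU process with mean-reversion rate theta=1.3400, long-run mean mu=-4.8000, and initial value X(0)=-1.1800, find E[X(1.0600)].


E[X(t)] = mu + (X(0) - mu)*exp(-theta*t)
= -4.8000 + (-1.1800 - -4.8000)*exp(-1.3400*1.0600)
= -4.8000 + 3.6200 * 0.2416
= -3.9253

-3.9253


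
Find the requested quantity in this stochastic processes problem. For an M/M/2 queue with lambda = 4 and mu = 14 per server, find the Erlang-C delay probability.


a = lambda/mu = 0.2857
rho = a/c = 0.1429
Erlang-C formula applied:
C(c,a) = 0.0357

0.0357


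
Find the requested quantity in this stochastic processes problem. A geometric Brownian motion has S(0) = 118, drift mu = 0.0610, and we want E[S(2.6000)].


E[S(t)] = S(0) * exp(mu * t)
= 118 * exp(0.0610 * 2.6000)
= 118 * 1.1719
= 138.2806

138.2806


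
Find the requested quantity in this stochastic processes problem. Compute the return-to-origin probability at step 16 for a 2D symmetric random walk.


P = C(16,8)^2 / 4^16
= 12870^2 / 4294967296
= 165636900 / 4294967296
= 0.0386

0.0386


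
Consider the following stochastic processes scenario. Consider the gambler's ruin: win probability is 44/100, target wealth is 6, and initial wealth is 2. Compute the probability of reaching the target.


Gambler's ruin formula:
r = q/p = 0.5600/0.4400 = 1.2727
P(win) = (1 - r^i)/(1 - r^N)
= (1 - 1.2727^2)/(1 - 1.2727^6)
= 0.1907

0.1907


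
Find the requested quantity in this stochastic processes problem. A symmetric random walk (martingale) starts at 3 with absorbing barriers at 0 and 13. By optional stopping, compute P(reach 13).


By optional stopping theorem: E(M at tau) = M(0) = 3
P(hit 13)*13 + P(hit 0)*0 = 3
P(hit 13) = (3 - 0)/(13 - 0) = 3/13 = 0.2308

0.2308


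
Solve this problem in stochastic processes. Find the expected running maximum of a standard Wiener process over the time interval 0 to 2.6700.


E(max B(s)) = sqrt(2t/pi)
= sqrt(2*2.6700/pi)
= sqrt(1.6998)
= 1.3038

1.3038


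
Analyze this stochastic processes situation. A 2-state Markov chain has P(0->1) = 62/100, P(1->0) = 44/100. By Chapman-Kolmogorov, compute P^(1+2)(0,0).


P^3 = P^1 * P^2
Computing via matrix multiplication of the transition matrix.
Entry (0,0) of P^3 = 0.4150

0.4150


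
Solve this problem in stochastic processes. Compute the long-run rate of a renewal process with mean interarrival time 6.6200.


Long-run renewal rate = 1/E(X)
= 1/6.6200
= 0.1511

0.1511


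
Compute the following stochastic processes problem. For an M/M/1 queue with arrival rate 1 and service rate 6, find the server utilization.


rho = lambda/mu
= 1/6
= 0.1667

0.1667


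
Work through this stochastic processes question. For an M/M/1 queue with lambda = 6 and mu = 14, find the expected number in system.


rho = 6/14 = 0.4286
L = rho/(1-rho)
= 0.4286/0.5714
= 0.7500

0.7500


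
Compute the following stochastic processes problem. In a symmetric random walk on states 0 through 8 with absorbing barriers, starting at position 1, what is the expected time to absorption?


For symmetric RW on 0,...,N with absorbing barriers, E(i) = i*(N-i)
E(1) = 1 * 7 = 7

7


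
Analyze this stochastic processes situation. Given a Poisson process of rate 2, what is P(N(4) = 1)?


P(N(t)=k) = (lambda*t)^k * exp(-lambda*t) / k!
lambda*t = 8
= 8^1 * exp(-8) / 1!
= 8 * 3.3546e-04 / 1
= 0.0027

0.0027


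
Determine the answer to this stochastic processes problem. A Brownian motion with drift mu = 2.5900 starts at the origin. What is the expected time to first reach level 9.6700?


Expected first passage time = a/mu
= 9.6700/2.5900
= 3.7336

3.7336


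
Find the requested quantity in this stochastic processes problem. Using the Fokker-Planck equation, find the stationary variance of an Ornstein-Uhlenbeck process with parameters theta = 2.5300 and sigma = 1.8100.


Stationary variance = sigma^2 / (2*theta)
= 1.8100^2 / (2*2.5300)
= 3.2761 / 5.0600
= 0.6475

0.6475


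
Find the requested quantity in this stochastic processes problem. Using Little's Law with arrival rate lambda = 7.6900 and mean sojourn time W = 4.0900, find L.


Little's Law: L = lambda * W
= 7.6900 * 4.0900
= 31.4521

31.4521


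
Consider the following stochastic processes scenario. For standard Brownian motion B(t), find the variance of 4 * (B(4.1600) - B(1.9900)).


Var(alpha*(B(t)-B(s))) = alpha^2 * (t-s)
= 4^2 * (4.1600 - 1.9900)
= 16 * 2.1700
= 34.7200

34.7200


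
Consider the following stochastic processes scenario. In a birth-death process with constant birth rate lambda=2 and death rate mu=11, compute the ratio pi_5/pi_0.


For birth-death process, pi_n/pi_0 = (lambda/mu)^n
= (2/11)^5
= 1.9869e-04

1.9869e-04


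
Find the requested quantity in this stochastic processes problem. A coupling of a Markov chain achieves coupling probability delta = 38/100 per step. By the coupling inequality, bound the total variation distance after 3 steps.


TV distance bound <= (1-delta)^n
= (1 - 0.3800)^3
= 0.6200^3
= 0.2383

0.2383


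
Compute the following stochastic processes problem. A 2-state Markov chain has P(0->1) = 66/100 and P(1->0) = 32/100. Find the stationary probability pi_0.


Stationary distribution: pi_0 = p10/(p01+p10), pi_1 = p01/(p01+p10)
p01 = 0.6600, p10 = 0.3200
pi_0 = 0.3265

0.3265


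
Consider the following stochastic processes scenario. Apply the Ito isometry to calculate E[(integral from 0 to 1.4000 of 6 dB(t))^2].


By Ito isometry: E[(int f dB)^2] = int f^2 dt
= 6^2 * 1.4000
= 36 * 1.4000 = 50.4000

50.4000


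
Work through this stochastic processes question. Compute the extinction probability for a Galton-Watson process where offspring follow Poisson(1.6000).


Since mu = 1.6000 > 1, extinction prob q < 1.
Solve s = exp(mu*(s-1)) iteratively.
q = 0.3580

0.3580


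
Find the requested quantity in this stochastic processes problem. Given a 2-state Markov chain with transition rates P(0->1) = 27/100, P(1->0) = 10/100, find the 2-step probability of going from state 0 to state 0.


Computing P^2 by matrix multiplication.
P = [[0.7300, 0.2700], [0.1000, 0.9000]]
After raising P to the power 2:
P^2(0,0) = 0.5599

0.5599


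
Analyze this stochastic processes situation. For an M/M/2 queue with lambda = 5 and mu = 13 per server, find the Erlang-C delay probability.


a = lambda/mu = 0.3846
rho = a/c = 0.1923
Erlang-C formula applied:
C(c,a) = 0.0620

0.0620


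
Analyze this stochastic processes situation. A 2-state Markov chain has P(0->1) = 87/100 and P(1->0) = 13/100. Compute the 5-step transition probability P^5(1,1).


Computing P^5 by matrix multiplication.
P = [[0.1300, 0.8700], [0.1300, 0.8700]]
After raising P to the power 5:
P^5(1,1) = 0.8700

0.8700


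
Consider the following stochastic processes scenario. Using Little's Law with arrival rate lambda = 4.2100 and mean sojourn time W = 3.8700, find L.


Little's Law: L = lambda * W
= 4.2100 * 3.8700
= 16.2927

16.2927


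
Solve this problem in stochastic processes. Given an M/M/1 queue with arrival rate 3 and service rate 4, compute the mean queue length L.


rho = 3/4 = 0.7500
L = rho/(1-rho)
= 0.7500/0.2500
= 3.0000

3.0000


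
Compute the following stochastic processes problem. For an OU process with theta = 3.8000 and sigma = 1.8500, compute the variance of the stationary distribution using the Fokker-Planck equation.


Stationary variance = sigma^2 / (2*theta)
= 1.8500^2 / (2*3.8000)
= 3.4225 / 7.6000
= 0.4503

0.4503


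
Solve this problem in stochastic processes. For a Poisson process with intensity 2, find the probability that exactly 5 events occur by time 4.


P(N(t)=k) = (lambda*t)^k * exp(-lambda*t) / k!
lambda*t = 8
= 8^5 * exp(-8) / 5!
= 32768 * 3.3546e-04 / 120
= 0.0916

0.0916


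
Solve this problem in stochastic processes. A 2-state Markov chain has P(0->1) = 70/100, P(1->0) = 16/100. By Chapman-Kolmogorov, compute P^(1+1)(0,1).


P^2 = P^1 * P^1
Computing via matrix multiplication of the transition matrix.
Entry (0,1) of P^2 = 0.7980

0.7980


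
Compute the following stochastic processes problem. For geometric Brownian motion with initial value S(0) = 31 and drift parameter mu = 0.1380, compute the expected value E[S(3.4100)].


E[S(t)] = S(0) * exp(mu * t)
= 31 * exp(0.1380 * 3.4100)
= 31 * 1.6009
= 49.6286

49.6286


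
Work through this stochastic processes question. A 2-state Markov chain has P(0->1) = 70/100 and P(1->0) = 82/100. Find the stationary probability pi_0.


Stationary distribution: pi_0 = p10/(p01+p10), pi_1 = p01/(p01+p10)
p01 = 0.7000, p10 = 0.8200
pi_0 = 0.5395

0.5395


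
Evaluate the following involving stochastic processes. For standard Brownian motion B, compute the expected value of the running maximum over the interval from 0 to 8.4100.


E(max B(s)) = sqrt(2t/pi)
= sqrt(2*8.4100/pi)
= sqrt(5.3540)
= 2.3139

2.3139


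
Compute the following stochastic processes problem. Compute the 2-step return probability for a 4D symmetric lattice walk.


P(return in 2 steps) = P(reverse first step) = 1/(2d)
= 1/8
= 0.1250

0.1250


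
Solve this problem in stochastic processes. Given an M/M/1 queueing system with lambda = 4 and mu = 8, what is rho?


rho = lambda/mu
= 4/8
= 0.5000

0.5000


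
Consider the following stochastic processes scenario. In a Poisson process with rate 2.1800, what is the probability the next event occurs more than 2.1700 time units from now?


P(X > t) = exp(-lambda * t)
= exp(-2.1800 * 2.1700)
= exp(-4.7306) = 0.0088

0.0088


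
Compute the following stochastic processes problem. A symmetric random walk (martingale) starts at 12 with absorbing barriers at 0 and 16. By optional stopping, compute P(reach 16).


By optional stopping theorem: E(M at tau) = M(0) = 12
P(hit 16)*16 + P(hit 0)*0 = 12
P(hit 16) = (12 - 0)/(16 - 0) = 3/4 = 0.7500

0.7500


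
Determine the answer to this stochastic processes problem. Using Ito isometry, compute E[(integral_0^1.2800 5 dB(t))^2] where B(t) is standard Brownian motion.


By Ito isometry: E[(int f dB)^2] = int f^2 dt
= 5^2 * 1.2800
= 25 * 1.2800 = 32.0000

32.0000


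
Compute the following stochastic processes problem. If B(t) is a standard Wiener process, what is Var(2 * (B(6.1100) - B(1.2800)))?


Var(alpha*(B(t)-B(s))) = alpha^2 * (t-s)
= 2^2 * (6.1100 - 1.2800)
= 4 * 4.8300
= 19.3200

19.3200


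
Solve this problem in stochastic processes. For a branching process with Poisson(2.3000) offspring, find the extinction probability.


Since mu = 2.3000 > 1, extinction prob q < 1.
Solve s = exp(mu*(s-1)) iteratively.
q = 0.1376

0.1376


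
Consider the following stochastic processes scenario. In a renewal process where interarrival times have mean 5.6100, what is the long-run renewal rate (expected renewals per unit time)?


Long-run renewal rate = 1/E(X)
= 1/5.6100
= 0.1783

0.1783


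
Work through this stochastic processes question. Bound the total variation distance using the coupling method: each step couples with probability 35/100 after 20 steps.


TV distance bound <= (1-delta)^n
= (1 - 0.3500)^20
= 0.6500^20
= 1.8125e-04

1.8125e-04


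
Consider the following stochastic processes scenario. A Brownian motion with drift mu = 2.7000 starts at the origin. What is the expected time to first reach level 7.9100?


Expected first passage time = a/mu
= 7.9100/2.7000
= 2.9296

2.9296


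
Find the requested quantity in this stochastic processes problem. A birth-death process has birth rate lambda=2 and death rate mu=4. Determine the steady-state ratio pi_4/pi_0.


For birth-death process, pi_n/pi_0 = (lambda/mu)^n
= (2/4)^4
= 0.0625

0.0625


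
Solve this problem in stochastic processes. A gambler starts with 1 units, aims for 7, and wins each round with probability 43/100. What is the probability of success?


Gambler's ruin formula:
r = q/p = 0.5700/0.4300 = 1.3256
P(win) = (1 - r^i)/(1 - r^N)
= (1 - 1.3256^1)/(1 - 1.3256^7)
= 0.0526

0.0526


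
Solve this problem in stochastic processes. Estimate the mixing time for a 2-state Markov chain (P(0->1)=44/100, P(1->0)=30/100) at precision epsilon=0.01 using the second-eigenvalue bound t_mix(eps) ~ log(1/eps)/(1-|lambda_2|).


lambda_2 = |1 - p01 - p10| = |1 - 0.4400 - 0.3000| = 0.2600
t_mix ~ log(1/eps)/(1 - |lambda_2|)
= log(100)/(1 - 0.2600) = 4.6052/0.7400
= 6.2232

6.2232


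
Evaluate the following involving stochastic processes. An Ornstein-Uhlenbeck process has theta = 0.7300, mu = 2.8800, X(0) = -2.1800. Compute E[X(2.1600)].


E[X(t)] = mu + (X(0) - mu)*exp(-theta*t)
= 2.8800 + (-2.1800 - 2.8800)*exp(-0.7300*2.1600)
= 2.8800 + -5.0600 * 0.2066
= 1.8344

1.8344


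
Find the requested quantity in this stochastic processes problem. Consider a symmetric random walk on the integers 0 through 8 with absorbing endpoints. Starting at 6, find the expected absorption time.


For symmetric RW on 0,...,N with absorbing barriers, E(i) = i*(N-i)
E(6) = 6 * 2 = 12

12


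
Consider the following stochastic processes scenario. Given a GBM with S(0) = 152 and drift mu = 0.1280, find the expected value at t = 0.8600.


E[S(t)] = S(0) * exp(mu * t)
= 152 * exp(0.1280 * 0.8600)
= 152 * 1.1164
= 169.6878

169.6878


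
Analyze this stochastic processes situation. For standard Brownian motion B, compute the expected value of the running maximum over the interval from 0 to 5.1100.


E(max B(s)) = sqrt(2t/pi)
= sqrt(2*5.1100/pi)
= sqrt(3.2531)
= 1.8036

1.8036


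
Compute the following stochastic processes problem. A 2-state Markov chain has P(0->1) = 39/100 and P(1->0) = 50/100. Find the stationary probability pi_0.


Stationary distribution: pi_0 = p10/(p01+p10), pi_1 = p01/(p01+p10)
p01 = 0.3900, p10 = 0.5000
pi_0 = 0.5618

0.5618


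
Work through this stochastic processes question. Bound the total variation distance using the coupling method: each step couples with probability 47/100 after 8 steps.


TV distance bound <= (1-delta)^n
= (1 - 0.4700)^8
= 0.5300^8
= 0.0062

0.0062


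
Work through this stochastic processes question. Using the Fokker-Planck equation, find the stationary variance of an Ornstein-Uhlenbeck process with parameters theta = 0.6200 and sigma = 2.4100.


Stationary variance = sigma^2 / (2*theta)
= 2.4100^2 / (2*0.6200)
= 5.8081 / 1.2400
= 4.6840

4.6840


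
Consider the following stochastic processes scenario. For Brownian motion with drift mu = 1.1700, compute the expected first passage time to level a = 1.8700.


Expected first passage time = a/mu
= 1.8700/1.1700
= 1.5983

1.5983


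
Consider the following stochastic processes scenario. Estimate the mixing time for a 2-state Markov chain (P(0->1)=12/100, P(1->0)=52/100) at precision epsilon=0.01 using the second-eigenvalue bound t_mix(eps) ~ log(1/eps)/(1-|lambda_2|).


lambda_2 = |1 - p01 - p10| = |1 - 0.1200 - 0.5200| = 0.3600
t_mix ~ log(1/eps)/(1 - |lambda_2|)
= log(100)/(1 - 0.3600) = 4.6052/0.6400
= 7.1956

7.1956


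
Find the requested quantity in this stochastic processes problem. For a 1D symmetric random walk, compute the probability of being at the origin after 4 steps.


P(S(4) = 0) = C(4,2) / 4^2
= 6 / 16
= 0.3750

0.3750


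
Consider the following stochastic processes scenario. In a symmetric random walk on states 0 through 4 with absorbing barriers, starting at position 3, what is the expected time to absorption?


For symmetric RW on 0,...,N with absorbing barriers, E(i) = i*(N-i)
E(3) = 3 * 1 = 3

3


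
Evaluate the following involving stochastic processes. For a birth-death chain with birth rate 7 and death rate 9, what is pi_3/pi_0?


For birth-death process, pi_n/pi_0 = (lambda/mu)^n
= (7/9)^3
= 0.4705

0.4705


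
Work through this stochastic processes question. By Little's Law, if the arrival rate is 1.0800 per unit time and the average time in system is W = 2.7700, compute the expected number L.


Little's Law: L = lambda * W
= 1.0800 * 2.7700
= 2.9916

2.9916


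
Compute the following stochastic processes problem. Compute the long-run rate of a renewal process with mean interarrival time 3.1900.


Long-run renewal rate = 1/E(X)
= 1/3.1900
= 0.3135

0.3135


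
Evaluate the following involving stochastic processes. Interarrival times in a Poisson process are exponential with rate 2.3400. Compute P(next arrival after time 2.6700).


P(X > t) = exp(-lambda * t)
= exp(-2.3400 * 2.6700)
= exp(-6.2478) = 0.0019

0.0019


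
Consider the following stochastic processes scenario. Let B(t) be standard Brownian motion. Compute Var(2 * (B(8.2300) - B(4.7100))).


Var(alpha*(B(t)-B(s))) = alpha^2 * (t-s)
= 2^2 * (8.2300 - 4.7100)
= 4 * 3.5200
= 14.0800

14.0800


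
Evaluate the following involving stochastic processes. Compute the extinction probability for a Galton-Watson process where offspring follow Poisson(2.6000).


Since mu = 2.6000 > 1, extinction prob q < 1.
Solve s = exp(mu*(s-1)) iteratively.
q = 0.0951

0.0951


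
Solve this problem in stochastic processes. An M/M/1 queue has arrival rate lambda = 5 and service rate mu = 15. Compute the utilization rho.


rho = lambda/mu
= 5/15
= 0.3333

0.3333


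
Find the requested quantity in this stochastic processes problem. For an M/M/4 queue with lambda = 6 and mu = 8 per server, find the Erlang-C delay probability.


a = lambda/mu = 0.7500
rho = a/c = 0.1875
Erlang-C formula applied:
C(c,a) = 0.0077

0.0077


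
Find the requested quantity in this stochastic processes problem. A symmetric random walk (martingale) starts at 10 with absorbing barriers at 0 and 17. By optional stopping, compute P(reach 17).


By optional stopping theorem: E(M at tau) = M(0) = 10
P(hit 17)*17 + P(hit 0)*0 = 10
P(hit 17) = (10 - 0)/(17 - 0) = 10/17 = 0.5882

0.5882


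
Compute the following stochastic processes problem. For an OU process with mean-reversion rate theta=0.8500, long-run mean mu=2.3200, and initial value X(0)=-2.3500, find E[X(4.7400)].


E[X(t)] = mu + (X(0) - mu)*exp(-theta*t)
= 2.3200 + (-2.3500 - 2.3200)*exp(-0.8500*4.7400)
= 2.3200 + -4.6700 * 0.0178
= 2.2369

2.2369


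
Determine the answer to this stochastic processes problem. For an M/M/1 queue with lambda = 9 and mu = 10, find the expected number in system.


rho = 9/10 = 0.9000
L = rho/(1-rho)
= 0.9000/0.1000
= 9.0000

9.0000


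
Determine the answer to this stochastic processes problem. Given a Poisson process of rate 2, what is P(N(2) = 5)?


P(N(t)=k) = (lambda*t)^k * exp(-lambda*t) / k!
lambda*t = 4
= 4^5 * exp(-4) / 5!
= 1024 * 0.0183 / 120
= 0.1563

0.1563


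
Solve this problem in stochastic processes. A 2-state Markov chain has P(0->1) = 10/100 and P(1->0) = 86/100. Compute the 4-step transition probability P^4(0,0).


Computing P^4 by matrix multiplication.
P = [[0.9000, 0.1000], [0.8600, 0.1400]]
After raising P to the power 4:
P^4(0,0) = 0.8958

0.8958


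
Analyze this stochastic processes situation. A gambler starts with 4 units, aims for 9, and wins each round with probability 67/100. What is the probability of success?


Gambler's ruin formula:
r = q/p = 0.3300/0.6700 = 0.4925
P(win) = (1 - r^i)/(1 - r^N)
= (1 - 0.4925^4)/(1 - 0.4925^9)
= 0.9428

0.9428


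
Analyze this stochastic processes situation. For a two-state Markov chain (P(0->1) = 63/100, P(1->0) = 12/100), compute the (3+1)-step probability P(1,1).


P^4 = P^3 * P^1
Computing via matrix multiplication of the transition matrix.
Entry (1,1) of P^4 = 0.8406

0.8406


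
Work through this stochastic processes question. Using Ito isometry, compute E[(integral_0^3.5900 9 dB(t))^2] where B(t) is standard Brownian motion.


By Ito isometry: E[(int f dB)^2] = int f^2 dt
= 9^2 * 3.5900
= 81 * 3.5900 = 290.7900

290.7900


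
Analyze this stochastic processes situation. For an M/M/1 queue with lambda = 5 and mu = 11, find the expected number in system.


rho = 5/11 = 0.4545
L = rho/(1-rho)
= 0.4545/0.5455
= 0.8333

0.8333


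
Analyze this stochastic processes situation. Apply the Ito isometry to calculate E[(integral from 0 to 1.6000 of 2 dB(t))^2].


By Ito isometry: E[(int f dB)^2] = int f^2 dt
= 2^2 * 1.6000
= 4 * 1.6000 = 6.4000

6.4000


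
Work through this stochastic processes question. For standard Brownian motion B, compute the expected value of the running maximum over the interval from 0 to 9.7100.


E(max B(s)) = sqrt(2t/pi)
= sqrt(2*9.7100/pi)
= sqrt(6.1816)
= 2.4863

2.4863


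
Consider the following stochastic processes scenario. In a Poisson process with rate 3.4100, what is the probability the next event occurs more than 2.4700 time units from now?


P(X > t) = exp(-lambda * t)
= exp(-3.4100 * 2.4700)
= exp(-8.4227) = 2.1982e-04

2.1982e-04


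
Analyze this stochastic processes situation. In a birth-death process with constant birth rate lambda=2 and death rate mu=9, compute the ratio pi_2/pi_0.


For birth-death process, pi_n/pi_0 = (lambda/mu)^n
= (2/9)^2
= 0.0494

0.0494


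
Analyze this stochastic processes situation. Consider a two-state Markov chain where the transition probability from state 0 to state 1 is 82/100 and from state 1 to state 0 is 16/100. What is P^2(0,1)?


Computing P^2 by matrix multiplication.
P = [[0.1800, 0.8200], [0.1600, 0.8400]]
After raising P to the power 2:
P^2(0,1) = 0.8364

0.8364


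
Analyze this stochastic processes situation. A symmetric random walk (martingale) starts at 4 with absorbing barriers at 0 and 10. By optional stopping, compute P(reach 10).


By optional stopping theorem: E(M at tau) = M(0) = 4
P(hit 10)*10 + P(hit 0)*0 = 4
P(hit 10) = (4 - 0)/(10 - 0) = 2/5 = 0.4000

0.4000


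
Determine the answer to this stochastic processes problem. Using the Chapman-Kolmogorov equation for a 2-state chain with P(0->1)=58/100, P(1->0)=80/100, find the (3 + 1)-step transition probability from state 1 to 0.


P^4 = P^3 * P^1
Computing via matrix multiplication of the transition matrix.
Entry (1,0) of P^4 = 0.5676

0.5676


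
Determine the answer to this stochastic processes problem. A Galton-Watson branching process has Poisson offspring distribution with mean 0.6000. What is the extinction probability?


Since mu = 0.6000 <= 1, extinction probability = 1.

1.0000


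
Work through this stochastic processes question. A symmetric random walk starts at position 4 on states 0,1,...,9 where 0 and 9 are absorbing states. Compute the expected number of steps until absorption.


For symmetric RW on 0,...,N with absorbing barriers, E(i) = i*(N-i)
E(4) = 4 * 5 = 20

20


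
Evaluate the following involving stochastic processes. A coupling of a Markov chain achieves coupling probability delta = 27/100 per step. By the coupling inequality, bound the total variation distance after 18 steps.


TV distance bound <= (1-delta)^n
= (1 - 0.2700)^18
= 0.7300^18
= 0.0035

0.0035


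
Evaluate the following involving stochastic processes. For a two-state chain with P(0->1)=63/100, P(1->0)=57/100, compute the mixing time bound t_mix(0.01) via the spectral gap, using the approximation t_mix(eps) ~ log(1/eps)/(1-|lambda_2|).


lambda_2 = |1 - p01 - p10| = |1 - 0.6300 - 0.5700| = 0.2000
t_mix ~ log(1/eps)/(1 - |lambda_2|)
= log(100)/(1 - 0.2000) = 4.6052/0.8000
= 5.7565

5.7565


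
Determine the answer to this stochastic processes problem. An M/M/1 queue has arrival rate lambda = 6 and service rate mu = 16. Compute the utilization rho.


rho = lambda/mu
= 6/16
= 0.3750

0.3750


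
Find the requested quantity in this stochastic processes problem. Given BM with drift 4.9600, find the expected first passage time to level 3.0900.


Expected first passage time = a/mu
= 3.0900/4.9600
= 0.6230

0.6230


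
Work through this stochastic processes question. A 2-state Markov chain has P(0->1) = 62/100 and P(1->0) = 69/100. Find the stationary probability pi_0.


Stationary distribution: pi_0 = p10/(p01+p10), pi_1 = p01/(p01+p10)
p01 = 0.6200, p10 = 0.6900
pi_0 = 0.5267

0.5267


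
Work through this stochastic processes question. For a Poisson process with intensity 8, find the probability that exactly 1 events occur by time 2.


P(N(t)=k) = (lambda*t)^k * exp(-lambda*t) / k!
lambda*t = 16
= 16^1 * exp(-16) / 1!
= 16 * 1.1254e-07 / 1
= 1.8006e-06

1.8006e-06


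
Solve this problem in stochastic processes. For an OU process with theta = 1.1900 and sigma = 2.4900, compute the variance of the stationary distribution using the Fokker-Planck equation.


Stationary variance = sigma^2 / (2*theta)
= 2.4900^2 / (2*1.1900)
= 6.2001 / 2.3800
= 2.6051

2.6051


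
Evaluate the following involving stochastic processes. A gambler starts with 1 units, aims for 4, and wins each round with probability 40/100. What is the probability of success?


Gambler's ruin formula:
r = q/p = 0.6000/0.4000 = 1.5000
P(win) = (1 - r^i)/(1 - r^N)
= (1 - 1.5000^1)/(1 - 1.5000^4)
= 0.1231

0.1231


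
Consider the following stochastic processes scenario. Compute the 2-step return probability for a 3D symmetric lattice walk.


P(return in 2 steps) = P(reverse first step) = 1/(2d)
= 1/6
= 0.1667

0.1667


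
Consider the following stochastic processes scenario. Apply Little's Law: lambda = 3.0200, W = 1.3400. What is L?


Little's Law: L = lambda * W
= 3.0200 * 1.3400
= 4.0468

4.0468


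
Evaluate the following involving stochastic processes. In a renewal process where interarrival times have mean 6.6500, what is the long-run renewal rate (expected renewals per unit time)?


Long-run renewal rate = 1/E(X)
= 1/6.6500
= 0.1504

0.1504


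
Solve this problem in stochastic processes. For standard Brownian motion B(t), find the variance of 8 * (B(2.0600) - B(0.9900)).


Var(alpha*(B(t)-B(s))) = alpha^2 * (t-s)
= 8^2 * (2.0600 - 0.9900)
= 64 * 1.0700
= 68.4800

68.4800


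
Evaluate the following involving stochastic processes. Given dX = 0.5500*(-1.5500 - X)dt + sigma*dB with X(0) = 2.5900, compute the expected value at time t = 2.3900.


E[X(t)] = mu + (X(0) - mu)*exp(-theta*t)
= -1.5500 + (2.5900 - -1.5500)*exp(-0.5500*2.3900)
= -1.5500 + 4.1400 * 0.2686
= -0.4380

-0.4380


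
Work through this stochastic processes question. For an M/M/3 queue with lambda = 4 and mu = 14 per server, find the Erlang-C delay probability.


a = lambda/mu = 0.2857
rho = a/c = 0.0952
Erlang-C formula applied:
C(c,a) = 0.0032

0.0032


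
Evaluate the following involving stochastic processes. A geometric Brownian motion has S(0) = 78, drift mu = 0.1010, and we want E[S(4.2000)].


E[S(t)] = S(0) * exp(mu * t)
= 78 * exp(0.1010 * 4.2000)
= 78 * 1.5284
= 119.2126

119.2126


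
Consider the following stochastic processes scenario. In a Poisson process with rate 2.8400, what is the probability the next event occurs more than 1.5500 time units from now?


P(X > t) = exp(-lambda * t)
= exp(-2.8400 * 1.5500)
= exp(-4.4020) = 0.0123

0.0123


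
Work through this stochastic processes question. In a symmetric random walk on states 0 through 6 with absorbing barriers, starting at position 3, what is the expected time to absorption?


For symmetric RW on 0,...,N with absorbing barriers, E(i) = i*(N-i)
E(3) = 3 * 3 = 9

9


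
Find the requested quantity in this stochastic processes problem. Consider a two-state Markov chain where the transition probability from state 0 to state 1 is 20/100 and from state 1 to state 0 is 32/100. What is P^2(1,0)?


Computing P^2 by matrix multiplication.
P = [[0.8000, 0.2000], [0.3200, 0.6800]]
After raising P to the power 2:
P^2(1,0) = 0.4736

0.4736


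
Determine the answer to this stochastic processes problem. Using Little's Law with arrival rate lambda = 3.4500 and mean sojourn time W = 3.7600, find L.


Little's Law: L = lambda * W
= 3.4500 * 3.7600
= 12.9720

12.9720


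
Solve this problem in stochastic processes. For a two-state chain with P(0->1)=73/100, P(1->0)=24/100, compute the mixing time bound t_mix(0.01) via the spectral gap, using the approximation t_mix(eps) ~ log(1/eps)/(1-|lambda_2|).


lambda_2 = |1 - p01 - p10| = |1 - 0.7300 - 0.2400| = 0.0300
t_mix ~ log(1/eps)/(1 - |lambda_2|)
= log(100)/(1 - 0.0300) = 4.6052/0.9700
= 4.7476

4.7476


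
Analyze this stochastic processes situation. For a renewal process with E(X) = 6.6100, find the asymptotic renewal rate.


Long-run renewal rate = 1/E(X)
= 1/6.6100
= 0.1513

0.1513


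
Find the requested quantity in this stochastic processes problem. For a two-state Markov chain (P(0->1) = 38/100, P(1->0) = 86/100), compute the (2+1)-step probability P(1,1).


P^3 = P^2 * P^1
Computing via matrix multiplication of the transition matrix.
Entry (1,1) of P^3 = 0.2969

0.2969


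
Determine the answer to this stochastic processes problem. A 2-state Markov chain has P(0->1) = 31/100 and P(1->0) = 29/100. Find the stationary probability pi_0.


Stationary distribution: pi_0 = p10/(p01+p10), pi_1 = p01/(p01+p10)
p01 = 0.3100, p10 = 0.2900
pi_0 = 0.4833

0.4833


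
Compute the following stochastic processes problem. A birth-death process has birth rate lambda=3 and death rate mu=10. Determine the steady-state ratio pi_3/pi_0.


For birth-death process, pi_n/pi_0 = (lambda/mu)^n
= (3/10)^3
= 0.0270

0.0270


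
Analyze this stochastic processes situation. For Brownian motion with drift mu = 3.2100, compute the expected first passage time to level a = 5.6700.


Expected first passage time = a/mu
= 5.6700/3.2100
= 1.7664

1.7664


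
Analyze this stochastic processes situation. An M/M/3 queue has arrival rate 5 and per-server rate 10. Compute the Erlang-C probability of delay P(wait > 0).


a = lambda/mu = 0.5000
rho = a/c = 0.1667
Erlang-C formula applied:
C(c,a) = 0.0152

0.0152


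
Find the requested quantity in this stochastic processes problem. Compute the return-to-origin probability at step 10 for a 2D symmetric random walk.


P = C(10,5)^2 / 4^10
= 252^2 / 1048576
= 63504 / 1048576
= 0.0606

0.0606


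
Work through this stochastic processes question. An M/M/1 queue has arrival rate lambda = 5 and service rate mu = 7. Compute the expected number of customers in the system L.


rho = 5/7 = 0.7143
L = rho/(1-rho)
= 0.7143/0.2857
= 2.5000

2.5000


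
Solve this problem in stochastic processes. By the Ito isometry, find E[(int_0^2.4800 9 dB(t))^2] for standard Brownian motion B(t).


By Ito isometry: E[(int f dB)^2] = int f^2 dt
= 9^2 * 2.4800
= 81 * 2.4800 = 200.8800

200.8800


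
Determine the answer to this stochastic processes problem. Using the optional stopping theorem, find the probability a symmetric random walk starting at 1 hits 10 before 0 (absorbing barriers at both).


By optional stopping theorem: E(M at tau) = M(0) = 1
P(hit 10)*10 + P(hit 0)*0 = 1
P(hit 10) = (1 - 0)/(10 - 0) = 1/10 = 0.1000

0.1000


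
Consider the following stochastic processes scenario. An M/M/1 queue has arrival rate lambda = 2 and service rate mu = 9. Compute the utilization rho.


rho = lambda/mu
= 2/9
= 0.2222

0.2222


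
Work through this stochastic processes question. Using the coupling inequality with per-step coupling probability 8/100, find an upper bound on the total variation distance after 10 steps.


TV distance bound <= (1-delta)^n
= (1 - 0.0800)^10
= 0.9200^10
= 0.4344

0.4344


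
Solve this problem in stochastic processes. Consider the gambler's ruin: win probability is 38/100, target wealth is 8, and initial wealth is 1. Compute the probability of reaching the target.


Gambler's ruin formula:
r = q/p = 0.6200/0.3800 = 1.6316
P(win) = (1 - r^i)/(1 - r^N)
= (1 - 1.6316^1)/(1 - 1.6316^8)
= 0.0128

0.0128


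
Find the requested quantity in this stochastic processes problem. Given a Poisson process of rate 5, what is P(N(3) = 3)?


P(N(t)=k) = (lambda*t)^k * exp(-lambda*t) / k!
lambda*t = 15
= 15^3 * exp(-15) / 3!
= 3375 * 3.0590e-07 / 6
= 1.7207e-04

1.7207e-04


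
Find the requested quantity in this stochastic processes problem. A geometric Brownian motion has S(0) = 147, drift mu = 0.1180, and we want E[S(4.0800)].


E[S(t)] = S(0) * exp(mu * t)
= 147 * exp(0.1180 * 4.0800)
= 147 * 1.6184
= 237.9053

237.9053


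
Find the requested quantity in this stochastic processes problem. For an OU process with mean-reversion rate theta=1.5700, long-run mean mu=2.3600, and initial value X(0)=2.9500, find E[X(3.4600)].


E[X(t)] = mu + (X(0) - mu)*exp(-theta*t)
= 2.3600 + (2.9500 - 2.3600)*exp(-1.5700*3.4600)
= 2.3600 + 0.5900 * 0.0044
= 2.3626

2.3626


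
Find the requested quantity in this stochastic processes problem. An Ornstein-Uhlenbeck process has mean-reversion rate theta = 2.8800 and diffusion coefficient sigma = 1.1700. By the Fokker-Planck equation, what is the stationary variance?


Stationary variance = sigma^2 / (2*theta)
= 1.1700^2 / (2*2.8800)
= 1.3689 / 5.7600
= 0.2377

0.2377


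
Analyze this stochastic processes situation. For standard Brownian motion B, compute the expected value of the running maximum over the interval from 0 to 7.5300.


E(max B(s)) = sqrt(2t/pi)
= sqrt(2*7.5300/pi)
= sqrt(4.7937)
= 2.1895

2.1895


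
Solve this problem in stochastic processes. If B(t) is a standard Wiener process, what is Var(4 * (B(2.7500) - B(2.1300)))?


Var(alpha*(B(t)-B(s))) = alpha^2 * (t-s)
= 4^2 * (2.7500 - 2.1300)
= 16 * 0.6200
= 9.9200

9.9200


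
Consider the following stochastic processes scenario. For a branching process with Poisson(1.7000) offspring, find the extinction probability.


Since mu = 1.7000 > 1, extinction prob q < 1.
Solve s = exp(mu*(s-1)) iteratively.
q = 0.3088

0.3088


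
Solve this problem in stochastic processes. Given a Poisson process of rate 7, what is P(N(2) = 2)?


P(N(t)=k) = (lambda*t)^k * exp(-lambda*t) / k!
lambda*t = 14
= 14^2 * exp(-14) / 2!
= 196 * 8.3153e-07 / 2
= 8.1490e-05

8.1490e-05


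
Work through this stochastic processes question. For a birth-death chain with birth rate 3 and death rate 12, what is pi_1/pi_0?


For birth-death process, pi_n/pi_0 = (lambda/mu)^n
= (3/12)^1
= 0.2500

0.2500


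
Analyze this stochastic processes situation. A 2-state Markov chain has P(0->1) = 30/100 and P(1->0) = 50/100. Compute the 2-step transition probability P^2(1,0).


Computing P^2 by matrix multiplication.
P = [[0.7000, 0.3000], [0.5000, 0.5000]]
After raising P to the power 2:
P^2(1,0) = 0.6000

0.6000


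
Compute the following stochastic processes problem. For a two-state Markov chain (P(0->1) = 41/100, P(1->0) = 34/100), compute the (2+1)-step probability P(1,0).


P^3 = P^2 * P^1
Computing via matrix multiplication of the transition matrix.
Entry (1,0) of P^3 = 0.4463

0.4463


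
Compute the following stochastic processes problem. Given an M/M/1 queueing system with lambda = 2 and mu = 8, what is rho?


rho = lambda/mu
= 2/8
= 0.2500

0.2500


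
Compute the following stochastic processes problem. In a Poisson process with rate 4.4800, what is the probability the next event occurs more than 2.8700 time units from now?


P(X > t) = exp(-lambda * t)
= exp(-4.4800 * 2.8700)
= exp(-12.8576) = 2.6062e-06

2.6062e-06


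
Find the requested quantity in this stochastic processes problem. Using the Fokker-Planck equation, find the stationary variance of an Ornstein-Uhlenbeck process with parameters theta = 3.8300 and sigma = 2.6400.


Stationary variance = sigma^2 / (2*theta)
= 2.6400^2 / (2*3.8300)
= 6.9696 / 7.6600
= 0.9099

0.9099


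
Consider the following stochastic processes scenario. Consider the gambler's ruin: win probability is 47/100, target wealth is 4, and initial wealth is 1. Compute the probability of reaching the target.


Gambler's ruin formula:
r = q/p = 0.5300/0.4700 = 1.1277
P(win) = (1 - r^i)/(1 - r^N)
= (1 - 1.1277^1)/(1 - 1.1277^4)
= 0.2069

0.2069


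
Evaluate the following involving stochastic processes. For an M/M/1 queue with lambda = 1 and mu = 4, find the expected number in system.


rho = 1/4 = 0.2500
L = rho/(1-rho)
= 0.2500/0.7500
= 0.3333

0.3333


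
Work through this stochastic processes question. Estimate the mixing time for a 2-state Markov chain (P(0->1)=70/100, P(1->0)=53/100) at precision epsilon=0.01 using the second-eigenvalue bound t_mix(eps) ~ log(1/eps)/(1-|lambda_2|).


lambda_2 = |1 - p01 - p10| = |1 - 0.7000 - 0.5300| = 0.2300
t_mix ~ log(1/eps)/(1 - |lambda_2|)
= log(100)/(1 - 0.2300) = 4.6052/0.7700
= 5.9807

5.9807


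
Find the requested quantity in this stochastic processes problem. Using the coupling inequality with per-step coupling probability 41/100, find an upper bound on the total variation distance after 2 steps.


TV distance bound <= (1-delta)^n
= (1 - 0.4100)^2
= 0.5900^2
= 0.3481

0.3481


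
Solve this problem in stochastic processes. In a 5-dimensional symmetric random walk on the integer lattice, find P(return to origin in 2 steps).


P(return in 2 steps) = P(reverse first step) = 1/(2d)
= 1/10
= 0.1000

0.1000


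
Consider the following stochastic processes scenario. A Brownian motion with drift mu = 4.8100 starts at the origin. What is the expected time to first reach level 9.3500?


Expected first passage time = a/mu
= 9.3500/4.8100
= 1.9439

1.9439


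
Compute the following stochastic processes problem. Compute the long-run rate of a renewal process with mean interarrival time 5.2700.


Long-run renewal rate = 1/E(X)
= 1/5.2700
= 0.1898

0.1898


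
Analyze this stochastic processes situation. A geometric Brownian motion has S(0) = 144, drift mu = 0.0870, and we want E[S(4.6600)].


E[S(t)] = S(0) * exp(mu * t)
= 144 * exp(0.0870 * 4.6600)
= 144 * 1.4999
= 215.9903

215.9903


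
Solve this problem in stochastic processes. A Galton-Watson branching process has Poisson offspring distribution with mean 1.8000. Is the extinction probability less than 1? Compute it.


Since mu = 1.8000 > 1, extinction prob q < 1.
Solve s = exp(mu*(s-1)) iteratively.
q = 0.2676

0.2676


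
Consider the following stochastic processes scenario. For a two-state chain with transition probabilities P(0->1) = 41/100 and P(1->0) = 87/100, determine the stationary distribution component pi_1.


Stationary distribution: pi_0 = p10/(p01+p10), pi_1 = p01/(p01+p10)
p01 = 0.4100, p10 = 0.8700
pi_1 = 0.3203

0.3203
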